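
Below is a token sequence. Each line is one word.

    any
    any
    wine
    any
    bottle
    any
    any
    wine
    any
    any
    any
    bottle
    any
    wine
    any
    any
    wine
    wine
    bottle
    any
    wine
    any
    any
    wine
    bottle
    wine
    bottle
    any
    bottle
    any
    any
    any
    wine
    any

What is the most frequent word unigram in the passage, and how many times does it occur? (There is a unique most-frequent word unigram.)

Unigram frequencies (highest first):
  any: 19
  wine: 9
  bottle: 6

"any", 19 times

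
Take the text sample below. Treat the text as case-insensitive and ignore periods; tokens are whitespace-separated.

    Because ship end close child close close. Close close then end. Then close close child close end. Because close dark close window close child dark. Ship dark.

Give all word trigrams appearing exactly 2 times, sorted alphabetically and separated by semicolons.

close child close; close close close

Trigram counts meeting the condition (exactly 2 times):
  close child close: 2
  close close close: 2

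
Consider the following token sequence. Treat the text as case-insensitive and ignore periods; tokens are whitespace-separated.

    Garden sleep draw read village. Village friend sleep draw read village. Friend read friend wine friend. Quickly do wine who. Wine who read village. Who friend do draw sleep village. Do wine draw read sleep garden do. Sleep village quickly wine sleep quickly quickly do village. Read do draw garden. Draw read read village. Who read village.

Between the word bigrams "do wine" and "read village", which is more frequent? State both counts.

"do wine": 2 occurrences
"read village": 5 occurrences

"read village" (5 vs 2)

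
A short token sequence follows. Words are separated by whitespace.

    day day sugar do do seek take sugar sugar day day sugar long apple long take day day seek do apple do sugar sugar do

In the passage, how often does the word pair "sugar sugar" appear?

2

Scanning the 24 overlapping bigram windows for "sugar sugar":
  position 8–9: sugar sugar
  position 23–24: sugar sugar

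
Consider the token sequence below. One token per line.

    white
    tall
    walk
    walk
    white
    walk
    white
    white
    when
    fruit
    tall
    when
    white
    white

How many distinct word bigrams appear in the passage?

14 tokens → 13 bigram windows in total.
Repeated bigrams (each contributes count−1 duplicates):
  walk white: 2
  white white: 2
2 duplicate windows → 13 − 2 = 11 distinct.

11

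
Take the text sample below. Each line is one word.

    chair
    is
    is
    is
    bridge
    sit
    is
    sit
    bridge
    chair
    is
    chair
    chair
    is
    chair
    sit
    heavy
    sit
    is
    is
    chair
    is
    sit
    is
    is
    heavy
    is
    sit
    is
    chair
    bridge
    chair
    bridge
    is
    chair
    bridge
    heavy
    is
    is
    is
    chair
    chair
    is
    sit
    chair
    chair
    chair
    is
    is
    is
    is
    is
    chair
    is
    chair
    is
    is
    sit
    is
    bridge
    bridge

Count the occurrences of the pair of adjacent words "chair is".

8

Scanning the 60 overlapping bigram windows for "chair is":
  position 1–2: chair is
  position 10–11: chair is
  position 13–14: chair is
  position 21–22: chair is
  position 42–43: chair is
  position 47–48: chair is
  position 53–54: chair is
  position 55–56: chair is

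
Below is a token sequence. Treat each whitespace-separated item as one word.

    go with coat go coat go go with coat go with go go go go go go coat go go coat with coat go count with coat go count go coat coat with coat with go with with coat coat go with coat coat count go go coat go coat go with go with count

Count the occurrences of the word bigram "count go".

Scanning the 54 overlapping bigram windows for "count go":
  position 29–30: count go
  position 45–46: count go

2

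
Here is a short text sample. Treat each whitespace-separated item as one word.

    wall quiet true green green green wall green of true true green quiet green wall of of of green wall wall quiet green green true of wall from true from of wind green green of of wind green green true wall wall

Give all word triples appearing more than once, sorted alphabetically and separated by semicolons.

green green true; of wind green; wind green green

Trigram counts meeting the condition (more than once):
  green green true: 2
  of wind green: 2
  wind green green: 2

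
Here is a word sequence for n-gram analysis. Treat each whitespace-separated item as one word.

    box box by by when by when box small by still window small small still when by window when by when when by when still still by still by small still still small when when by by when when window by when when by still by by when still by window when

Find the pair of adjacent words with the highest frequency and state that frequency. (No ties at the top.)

"by when", 7 times

Bigram frequencies (highest first):
  by when: 7
  when by: 6
  when when: 4
  still by: 4
  by by: 3
  by still: 3
  … (19 more, each ≤ 2)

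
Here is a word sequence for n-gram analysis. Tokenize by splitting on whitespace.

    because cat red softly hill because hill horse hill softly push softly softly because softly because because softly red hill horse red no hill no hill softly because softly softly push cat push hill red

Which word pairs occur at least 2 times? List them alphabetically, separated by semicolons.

because softly; hill horse; hill softly; no hill; softly because; softly push; softly softly

Bigram counts meeting the condition (at least 2 times):
  because softly: 3
  hill horse: 2
  hill softly: 2
  no hill: 2
  softly because: 3
  softly push: 2
  softly softly: 2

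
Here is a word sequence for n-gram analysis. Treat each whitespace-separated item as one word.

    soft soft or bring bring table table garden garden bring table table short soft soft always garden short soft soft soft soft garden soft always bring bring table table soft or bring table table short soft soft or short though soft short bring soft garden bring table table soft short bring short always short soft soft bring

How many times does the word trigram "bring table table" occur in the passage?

5

Scanning the 55 overlapping trigram windows for "bring table table":
  position 5–7: bring table table
  position 10–12: bring table table
  position 27–29: bring table table
  position 32–34: bring table table
  position 46–48: bring table table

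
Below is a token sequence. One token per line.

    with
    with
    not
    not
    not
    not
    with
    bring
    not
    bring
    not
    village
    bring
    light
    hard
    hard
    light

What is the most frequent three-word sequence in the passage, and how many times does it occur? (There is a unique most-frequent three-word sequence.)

Trigram frequencies (highest first):
  not not not: 2
  with with not: 1
  with not not: 1
  not not with: 1
  not with bring: 1
  with bring not: 1
  … (8 more, each ≤ 1)

"not not not", 2 times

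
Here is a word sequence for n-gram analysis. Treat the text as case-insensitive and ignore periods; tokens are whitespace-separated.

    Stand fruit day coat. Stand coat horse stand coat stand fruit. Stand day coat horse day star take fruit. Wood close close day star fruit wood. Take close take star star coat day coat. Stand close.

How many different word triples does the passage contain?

36 tokens → 34 trigram windows in total.
Repeated trigrams (each contributes count−1 duplicates):
  day coat stand: 2
1 duplicate windows → 34 − 1 = 33 distinct.

33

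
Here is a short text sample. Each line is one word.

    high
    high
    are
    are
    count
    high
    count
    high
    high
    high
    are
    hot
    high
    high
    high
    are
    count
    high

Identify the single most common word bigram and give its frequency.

"high high", 5 times

Bigram frequencies (highest first):
  high high: 5
  high are: 3
  count high: 3
  are count: 2
  are are: 1
  high count: 1
  … (2 more, each ≤ 1)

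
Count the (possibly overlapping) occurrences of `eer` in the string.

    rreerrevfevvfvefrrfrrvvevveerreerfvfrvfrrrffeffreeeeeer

4

Sliding a length-3 window over the 55 characters (53 positions):
  position 3–5: eer
  position 27–29: eer
  position 31–33: eer
  position 53–55: eer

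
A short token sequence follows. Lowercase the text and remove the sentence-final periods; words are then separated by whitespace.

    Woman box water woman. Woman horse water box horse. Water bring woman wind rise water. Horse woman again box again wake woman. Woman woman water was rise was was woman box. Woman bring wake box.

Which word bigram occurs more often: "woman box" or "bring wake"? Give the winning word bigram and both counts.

"woman box" (2 vs 1)

"woman box": 2 occurrences
"bring wake": 1 occurrence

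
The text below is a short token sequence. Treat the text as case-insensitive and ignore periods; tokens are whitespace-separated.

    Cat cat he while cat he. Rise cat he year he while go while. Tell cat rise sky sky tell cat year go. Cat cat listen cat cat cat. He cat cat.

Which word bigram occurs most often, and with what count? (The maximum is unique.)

Bigram frequencies (highest first):
  cat cat: 5
  cat he: 4
  he while: 2
  tell cat: 2
  while cat: 1
  he rise: 1
  … (16 more, each ≤ 1)

"cat cat", 5 times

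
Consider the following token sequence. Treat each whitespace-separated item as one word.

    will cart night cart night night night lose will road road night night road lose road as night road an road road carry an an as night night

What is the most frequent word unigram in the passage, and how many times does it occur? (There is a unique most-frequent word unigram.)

Unigram frequencies (highest first):
  night: 9
  road: 7
  an: 3
  will: 2
  cart: 2
  lose: 2
  … (2 more, each ≤ 2)

"night", 9 times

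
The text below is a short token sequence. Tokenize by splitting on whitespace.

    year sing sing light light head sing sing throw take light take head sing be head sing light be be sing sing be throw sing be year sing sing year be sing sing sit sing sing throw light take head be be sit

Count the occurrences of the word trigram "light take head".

2

Scanning the 41 overlapping trigram windows for "light take head":
  position 11–13: light take head
  position 38–40: light take head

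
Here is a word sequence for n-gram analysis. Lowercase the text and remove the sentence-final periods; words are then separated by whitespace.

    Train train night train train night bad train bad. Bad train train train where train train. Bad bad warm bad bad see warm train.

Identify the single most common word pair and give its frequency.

"train train", 5 times

Bigram frequencies (highest first):
  train train: 5
  bad bad: 3
  train night: 2
  bad train: 2
  train bad: 2
  night train: 1
  … (8 more, each ≤ 1)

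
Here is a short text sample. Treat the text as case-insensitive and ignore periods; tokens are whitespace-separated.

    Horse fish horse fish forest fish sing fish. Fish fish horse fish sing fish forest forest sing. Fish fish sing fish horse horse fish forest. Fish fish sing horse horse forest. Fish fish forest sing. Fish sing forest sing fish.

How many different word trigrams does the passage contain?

40 tokens → 38 trigram windows in total.
Repeated trigrams (each contributes count−1 duplicates):
  fish sing fish: 3
  forest sing fish: 3
  fish fish sing: 2
  fish forest fish: 2
  fish horse fish: 2
  forest fish fish: 2
  horse fish forest: 2
  sing fish fish: 2
10 duplicate windows → 38 − 10 = 28 distinct.

28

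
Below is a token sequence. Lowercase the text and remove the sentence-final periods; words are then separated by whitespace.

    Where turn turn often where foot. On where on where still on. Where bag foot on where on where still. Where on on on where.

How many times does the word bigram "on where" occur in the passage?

6

Scanning the 24 overlapping bigram windows for "on where":
  position 7–8: on where
  position 9–10: on where
  position 12–13: on where
  position 16–17: on where
  position 18–19: on where
  position 24–25: on where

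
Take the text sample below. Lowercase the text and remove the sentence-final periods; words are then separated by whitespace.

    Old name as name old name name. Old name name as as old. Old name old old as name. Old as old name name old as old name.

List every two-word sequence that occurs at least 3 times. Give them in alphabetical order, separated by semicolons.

Bigram counts meeting the condition (at least 3 times):
  as old: 3
  name name: 3
  name old: 5
  old as: 3
  old name: 6

as old; name name; name old; old as; old name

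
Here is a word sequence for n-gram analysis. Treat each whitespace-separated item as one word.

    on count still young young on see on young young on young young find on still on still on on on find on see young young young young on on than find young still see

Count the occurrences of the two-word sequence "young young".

Scanning the 34 overlapping bigram windows for "young young":
  position 4–5: young young
  position 9–10: young young
  position 12–13: young young
  position 25–26: young young
  position 26–27: young young
  position 27–28: young young

6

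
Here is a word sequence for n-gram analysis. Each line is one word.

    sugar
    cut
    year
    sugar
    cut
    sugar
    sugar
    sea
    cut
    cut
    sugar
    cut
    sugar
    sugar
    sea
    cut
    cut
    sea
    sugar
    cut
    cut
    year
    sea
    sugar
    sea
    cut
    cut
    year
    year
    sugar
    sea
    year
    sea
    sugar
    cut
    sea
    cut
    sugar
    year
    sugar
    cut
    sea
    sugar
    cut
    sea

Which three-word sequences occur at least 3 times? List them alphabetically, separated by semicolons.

Trigram counts meeting the condition (at least 3 times):
  sea cut cut: 3
  sea sugar cut: 3
  sugar cut sea: 3
  sugar sea cut: 3

sea cut cut; sea sugar cut; sugar cut sea; sugar sea cut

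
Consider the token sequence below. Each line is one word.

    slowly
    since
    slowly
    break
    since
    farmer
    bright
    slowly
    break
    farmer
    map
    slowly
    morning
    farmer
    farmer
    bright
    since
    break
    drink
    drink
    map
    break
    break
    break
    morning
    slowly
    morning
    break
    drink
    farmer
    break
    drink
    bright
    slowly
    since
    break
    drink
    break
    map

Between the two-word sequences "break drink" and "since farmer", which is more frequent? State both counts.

"break drink": 4 occurrences
"since farmer": 1 occurrence

"break drink" (4 vs 1)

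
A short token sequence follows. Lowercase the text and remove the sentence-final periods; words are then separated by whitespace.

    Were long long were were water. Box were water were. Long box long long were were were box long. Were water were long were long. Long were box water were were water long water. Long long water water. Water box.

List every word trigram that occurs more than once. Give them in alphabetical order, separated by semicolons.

Trigram counts meeting the condition (more than once):
  long long were: 3
  long were were: 2
  water were long: 2
  were long long: 2
  were water were: 2
  were were water: 2

long long were; long were were; water were long; were long long; were water were; were were water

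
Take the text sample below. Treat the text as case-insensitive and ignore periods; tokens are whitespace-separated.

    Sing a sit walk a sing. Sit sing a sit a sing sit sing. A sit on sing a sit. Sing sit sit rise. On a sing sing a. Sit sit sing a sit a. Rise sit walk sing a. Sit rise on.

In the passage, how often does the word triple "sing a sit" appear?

Scanning the 41 overlapping trigram windows for "sing a sit":
  position 1–3: sing a sit
  position 8–10: sing a sit
  position 14–16: sing a sit
  position 18–20: sing a sit
  position 28–30: sing a sit
  position 32–34: sing a sit
  position 39–41: sing a sit

7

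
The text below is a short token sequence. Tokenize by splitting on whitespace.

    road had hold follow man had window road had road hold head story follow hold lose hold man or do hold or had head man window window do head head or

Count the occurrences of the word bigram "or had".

Scanning the 30 overlapping bigram windows for "or had":
  position 22–23: or had

1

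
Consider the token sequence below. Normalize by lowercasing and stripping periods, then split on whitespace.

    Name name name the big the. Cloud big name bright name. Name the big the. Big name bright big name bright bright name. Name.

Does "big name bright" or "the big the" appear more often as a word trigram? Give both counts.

"big name bright": 3 occurrences
"the big the": 2 occurrences

"big name bright" (3 vs 2)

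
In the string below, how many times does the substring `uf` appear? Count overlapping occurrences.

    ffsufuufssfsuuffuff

Sliding a length-2 window over the 19 characters (18 positions):
  position 4–5: uf
  position 7–8: uf
  position 14–15: uf
  position 17–18: uf

4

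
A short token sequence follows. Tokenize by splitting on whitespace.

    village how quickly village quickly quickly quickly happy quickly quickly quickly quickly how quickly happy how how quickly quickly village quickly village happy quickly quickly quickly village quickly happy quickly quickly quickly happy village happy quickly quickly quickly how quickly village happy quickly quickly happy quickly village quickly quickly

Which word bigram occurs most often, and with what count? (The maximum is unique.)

"quickly quickly", 14 times

Bigram frequencies (highest first):
  quickly quickly: 14
  quickly village: 6
  happy quickly: 6
  quickly happy: 5
  how quickly: 4
  village quickly: 4
  … (6 more, each ≤ 3)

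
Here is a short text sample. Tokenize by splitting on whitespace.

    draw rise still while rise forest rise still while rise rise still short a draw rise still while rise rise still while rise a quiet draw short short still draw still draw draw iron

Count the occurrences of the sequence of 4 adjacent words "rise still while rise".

4

Scanning the 31 overlapping 4-gram windows for "rise still while rise":
  position 2–5: rise still while rise
  position 7–10: rise still while rise
  position 16–19: rise still while rise
  position 20–23: rise still while rise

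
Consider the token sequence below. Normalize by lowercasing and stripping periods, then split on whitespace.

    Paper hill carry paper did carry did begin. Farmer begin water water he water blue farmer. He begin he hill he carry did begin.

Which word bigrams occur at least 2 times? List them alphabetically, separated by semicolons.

Bigram counts meeting the condition (at least 2 times):
  carry did: 2
  did begin: 2

carry did; did begin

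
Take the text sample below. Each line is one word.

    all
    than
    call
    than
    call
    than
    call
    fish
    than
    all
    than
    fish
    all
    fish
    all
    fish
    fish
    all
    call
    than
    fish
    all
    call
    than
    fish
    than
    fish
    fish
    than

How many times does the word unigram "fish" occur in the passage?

Scanning the 29 tokens for "fish":
  position 8: fish
  position 12: fish
  position 14: fish
  position 16: fish
  position 17: fish
  position 21: fish
  position 25: fish
  position 27: fish
  position 28: fish

9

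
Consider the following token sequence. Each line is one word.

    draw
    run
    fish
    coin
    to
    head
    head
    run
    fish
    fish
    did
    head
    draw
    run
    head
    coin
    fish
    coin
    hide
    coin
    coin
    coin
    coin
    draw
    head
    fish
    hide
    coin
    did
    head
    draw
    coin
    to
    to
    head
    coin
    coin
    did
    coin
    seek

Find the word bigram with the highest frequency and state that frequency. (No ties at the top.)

Bigram frequencies (highest first):
  coin coin: 4
  draw run: 2
  run fish: 2
  fish coin: 2
  coin to: 2
  to head: 2
  … (20 more, each ≤ 2)

"coin coin", 4 times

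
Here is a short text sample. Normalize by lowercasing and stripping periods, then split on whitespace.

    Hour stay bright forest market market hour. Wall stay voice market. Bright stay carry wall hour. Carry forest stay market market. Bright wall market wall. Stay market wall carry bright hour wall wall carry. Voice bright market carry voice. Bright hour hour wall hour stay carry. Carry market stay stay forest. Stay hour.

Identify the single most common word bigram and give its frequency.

Bigram frequencies (highest first):
  hour wall: 3
  hour stay: 2
  market market: 2
  wall stay: 2
  market bright: 2
  stay carry: 2
  … (31 more, each ≤ 2)

"hour wall", 3 times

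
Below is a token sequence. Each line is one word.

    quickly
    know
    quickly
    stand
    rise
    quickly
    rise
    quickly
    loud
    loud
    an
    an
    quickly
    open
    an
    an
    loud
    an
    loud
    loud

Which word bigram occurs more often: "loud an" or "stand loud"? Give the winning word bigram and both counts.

"loud an": 2 occurrences
"stand loud": 0 occurrences

"loud an" (2 vs 0)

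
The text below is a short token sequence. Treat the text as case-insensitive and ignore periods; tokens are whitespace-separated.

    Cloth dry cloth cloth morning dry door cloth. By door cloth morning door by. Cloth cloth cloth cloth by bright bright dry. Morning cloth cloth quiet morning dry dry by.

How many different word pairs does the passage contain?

21

30 tokens → 29 bigram windows in total.
Repeated bigrams (each contributes count−1 duplicates):
  cloth cloth: 5
  cloth by: 2
  cloth morning: 2
  door cloth: 2
  morning dry: 2
8 duplicate windows → 29 − 8 = 21 distinct.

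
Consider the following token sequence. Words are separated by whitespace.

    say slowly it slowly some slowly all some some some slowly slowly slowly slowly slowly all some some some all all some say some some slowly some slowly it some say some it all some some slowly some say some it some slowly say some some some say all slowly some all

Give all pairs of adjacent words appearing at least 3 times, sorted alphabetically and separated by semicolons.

all some; say some; slowly slowly; slowly some; some say; some slowly; some some

Bigram counts meeting the condition (at least 3 times):
  all some: 4
  say some: 4
  slowly slowly: 4
  slowly some: 4
  some say: 4
  some slowly: 6
  some some: 8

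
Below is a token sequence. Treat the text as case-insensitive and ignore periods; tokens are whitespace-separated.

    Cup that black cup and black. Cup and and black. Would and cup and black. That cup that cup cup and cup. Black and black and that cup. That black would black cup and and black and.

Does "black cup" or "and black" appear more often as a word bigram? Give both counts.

"and black" (5 vs 3)

"black cup": 3 occurrences
"and black": 5 occurrences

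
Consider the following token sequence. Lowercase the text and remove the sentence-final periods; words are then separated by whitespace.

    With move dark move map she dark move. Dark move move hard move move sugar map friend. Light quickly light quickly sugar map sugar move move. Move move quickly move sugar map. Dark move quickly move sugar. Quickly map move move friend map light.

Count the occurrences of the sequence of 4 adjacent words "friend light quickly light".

1

Scanning the 41 overlapping 4-gram windows for "friend light quickly light":
  position 17–20: friend light quickly light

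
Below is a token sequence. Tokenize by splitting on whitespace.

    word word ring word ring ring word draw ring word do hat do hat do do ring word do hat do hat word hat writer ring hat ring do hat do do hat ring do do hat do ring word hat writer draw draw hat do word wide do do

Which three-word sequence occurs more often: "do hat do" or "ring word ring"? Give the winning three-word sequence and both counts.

"do hat do": 5 occurrences
"ring word ring": 1 occurrence

"do hat do" (5 vs 1)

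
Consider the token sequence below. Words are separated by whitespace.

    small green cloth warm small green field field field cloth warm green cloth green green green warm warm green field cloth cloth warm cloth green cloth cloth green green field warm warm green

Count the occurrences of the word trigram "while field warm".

0

Scanning the 31 overlapping trigram windows for "while field warm":
  (none found)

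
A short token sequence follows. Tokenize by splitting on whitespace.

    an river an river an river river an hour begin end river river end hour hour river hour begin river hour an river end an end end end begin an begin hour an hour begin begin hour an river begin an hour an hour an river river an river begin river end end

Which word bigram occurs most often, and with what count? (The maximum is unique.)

"an river", 7 times

Bigram frequencies (highest first):
  an river: 7
  hour an: 5
  river an: 4
  an hour: 4
  river river: 3
  hour begin: 3
  … (17 more, each ≤ 3)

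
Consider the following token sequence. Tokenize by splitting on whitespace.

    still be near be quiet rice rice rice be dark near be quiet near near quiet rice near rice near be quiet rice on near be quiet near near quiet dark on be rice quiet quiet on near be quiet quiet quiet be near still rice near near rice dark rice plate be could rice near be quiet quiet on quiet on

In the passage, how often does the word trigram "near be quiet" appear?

6

Scanning the 60 overlapping trigram windows for "near be quiet":
  position 3–5: near be quiet
  position 11–13: near be quiet
  position 20–22: near be quiet
  position 25–27: near be quiet
  position 38–40: near be quiet
  position 56–58: near be quiet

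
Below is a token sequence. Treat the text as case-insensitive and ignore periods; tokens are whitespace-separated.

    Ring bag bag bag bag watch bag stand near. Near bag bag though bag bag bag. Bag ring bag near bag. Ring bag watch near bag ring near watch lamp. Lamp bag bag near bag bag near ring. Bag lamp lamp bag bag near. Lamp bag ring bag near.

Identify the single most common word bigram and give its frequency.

Bigram frequencies (highest first):
  bag bag: 10
  ring bag: 5
  bag near: 5
  near bag: 4
  bag ring: 4
  lamp bag: 3
  … (15 more, each ≤ 2)

"bag bag", 10 times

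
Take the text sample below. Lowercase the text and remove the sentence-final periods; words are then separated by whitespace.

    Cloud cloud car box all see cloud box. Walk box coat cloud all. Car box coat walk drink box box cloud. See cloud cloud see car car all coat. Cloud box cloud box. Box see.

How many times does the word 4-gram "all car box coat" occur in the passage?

1

Scanning the 32 overlapping 4-gram windows for "all car box coat":
  position 13–16: all car box coat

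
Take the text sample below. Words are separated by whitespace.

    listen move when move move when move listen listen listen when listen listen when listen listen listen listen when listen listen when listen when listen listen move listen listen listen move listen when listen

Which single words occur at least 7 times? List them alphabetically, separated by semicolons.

listen; when

Unigram counts meeting the condition (at least 7 times):
  listen: 20
  when: 8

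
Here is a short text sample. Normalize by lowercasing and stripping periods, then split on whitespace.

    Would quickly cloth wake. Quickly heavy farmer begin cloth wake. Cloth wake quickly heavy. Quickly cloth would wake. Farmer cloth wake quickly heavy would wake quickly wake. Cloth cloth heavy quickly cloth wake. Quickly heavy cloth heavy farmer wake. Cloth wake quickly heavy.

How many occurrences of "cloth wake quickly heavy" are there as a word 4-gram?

Scanning the 40 overlapping 4-gram windows for "cloth wake quickly heavy":
  position 3–6: cloth wake quickly heavy
  position 11–14: cloth wake quickly heavy
  position 20–23: cloth wake quickly heavy
  position 32–35: cloth wake quickly heavy
  position 40–43: cloth wake quickly heavy

5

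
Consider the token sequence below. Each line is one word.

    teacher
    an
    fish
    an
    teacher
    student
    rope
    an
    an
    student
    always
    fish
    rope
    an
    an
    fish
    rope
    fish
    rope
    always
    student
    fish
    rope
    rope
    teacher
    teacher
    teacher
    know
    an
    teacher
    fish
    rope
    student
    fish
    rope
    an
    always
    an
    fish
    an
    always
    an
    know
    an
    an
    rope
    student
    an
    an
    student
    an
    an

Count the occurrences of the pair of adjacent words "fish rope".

6

Scanning the 51 overlapping bigram windows for "fish rope":
  position 12–13: fish rope
  position 16–17: fish rope
  position 18–19: fish rope
  position 22–23: fish rope
  position 31–32: fish rope
  position 34–35: fish rope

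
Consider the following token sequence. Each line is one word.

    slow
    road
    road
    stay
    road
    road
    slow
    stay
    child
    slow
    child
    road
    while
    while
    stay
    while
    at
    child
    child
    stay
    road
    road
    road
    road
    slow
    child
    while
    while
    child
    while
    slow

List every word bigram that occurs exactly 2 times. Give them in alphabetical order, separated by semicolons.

Bigram counts meeting the condition (exactly 2 times):
  child while: 2
  road slow: 2
  slow child: 2
  stay road: 2
  while while: 2

child while; road slow; slow child; stay road; while while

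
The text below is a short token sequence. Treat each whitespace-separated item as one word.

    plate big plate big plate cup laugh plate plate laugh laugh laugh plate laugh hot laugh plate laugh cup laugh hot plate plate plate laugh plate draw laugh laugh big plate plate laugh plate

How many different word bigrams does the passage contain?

15

34 tokens → 33 bigram windows in total.
Repeated bigrams (each contributes count−1 duplicates):
  laugh plate: 5
  plate laugh: 5
  plate plate: 4
  big plate: 3
  laugh laugh: 3
  cup laugh: 2
  laugh hot: 2
  plate big: 2
18 duplicate windows → 33 − 18 = 15 distinct.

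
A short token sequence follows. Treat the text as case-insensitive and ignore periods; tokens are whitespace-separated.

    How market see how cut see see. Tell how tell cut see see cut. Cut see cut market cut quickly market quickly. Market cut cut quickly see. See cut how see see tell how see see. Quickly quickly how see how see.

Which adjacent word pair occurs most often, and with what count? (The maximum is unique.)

Bigram frequencies (highest first):
  see see: 5
  how see: 4
  cut see: 3
  see cut: 3
  see how: 2
  see tell: 2
  … (17 more, each ≤ 2)

"see see", 5 times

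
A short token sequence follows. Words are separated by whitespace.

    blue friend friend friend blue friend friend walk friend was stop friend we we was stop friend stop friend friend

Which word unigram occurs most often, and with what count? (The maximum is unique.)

Unigram frequencies (highest first):
  friend: 10
  stop: 3
  blue: 2
  was: 2
  we: 2
  walk: 1

"friend", 10 times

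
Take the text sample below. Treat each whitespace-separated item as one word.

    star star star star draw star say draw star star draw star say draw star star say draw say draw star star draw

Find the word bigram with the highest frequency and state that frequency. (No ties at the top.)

"star star", 6 times

Bigram frequencies (highest first):
  star star: 6
  draw star: 5
  say draw: 4
  star draw: 3
  star say: 3
  draw say: 1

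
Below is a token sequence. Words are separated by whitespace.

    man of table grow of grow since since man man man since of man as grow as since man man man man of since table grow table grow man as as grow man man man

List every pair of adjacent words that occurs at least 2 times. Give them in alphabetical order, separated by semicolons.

as grow; grow man; man as; man man; man of; since man; table grow

Bigram counts meeting the condition (at least 2 times):
  as grow: 2
  grow man: 2
  man as: 2
  man man: 7
  man of: 2
  since man: 2
  table grow: 3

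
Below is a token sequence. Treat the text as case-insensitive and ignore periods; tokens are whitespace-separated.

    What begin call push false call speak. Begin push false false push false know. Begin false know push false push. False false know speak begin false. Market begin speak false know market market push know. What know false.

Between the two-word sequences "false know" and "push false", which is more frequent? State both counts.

"push false" (5 vs 4)

"false know": 4 occurrences
"push false": 5 occurrences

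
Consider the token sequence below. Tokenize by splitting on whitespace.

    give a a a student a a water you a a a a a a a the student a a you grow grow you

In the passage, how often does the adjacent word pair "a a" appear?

Scanning the 23 overlapping bigram windows for "a a":
  position 2–3: a a
  position 3–4: a a
  position 6–7: a a
  position 10–11: a a
  position 11–12: a a
  position 12–13: a a
  position 13–14: a a
  position 14–15: a a
  position 15–16: a a
  position 19–20: a a

10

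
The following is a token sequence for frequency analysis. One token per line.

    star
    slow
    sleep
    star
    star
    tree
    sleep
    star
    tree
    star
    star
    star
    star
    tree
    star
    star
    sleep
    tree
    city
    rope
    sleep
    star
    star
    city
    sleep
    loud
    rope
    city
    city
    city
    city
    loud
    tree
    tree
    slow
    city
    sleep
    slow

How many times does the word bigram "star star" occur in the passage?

Scanning the 37 overlapping bigram windows for "star star":
  position 4–5: star star
  position 10–11: star star
  position 11–12: star star
  position 12–13: star star
  position 15–16: star star
  position 22–23: star star

6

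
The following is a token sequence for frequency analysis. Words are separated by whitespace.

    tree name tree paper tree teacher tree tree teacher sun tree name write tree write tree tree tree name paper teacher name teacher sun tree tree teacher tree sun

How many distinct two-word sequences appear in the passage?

17

29 tokens → 28 bigram windows in total.
Repeated bigrams (each contributes count−1 duplicates):
  tree tree: 4
  tree name: 3
  tree teacher: 3
  sun tree: 2
  teacher sun: 2
  teacher tree: 2
  write tree: 2
11 duplicate windows → 28 − 11 = 17 distinct.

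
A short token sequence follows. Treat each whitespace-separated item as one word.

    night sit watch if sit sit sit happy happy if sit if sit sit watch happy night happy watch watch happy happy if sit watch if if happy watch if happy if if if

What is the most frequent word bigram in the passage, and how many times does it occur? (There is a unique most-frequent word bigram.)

Bigram frequencies (highest first):
  if sit: 4
  sit watch: 3
  watch if: 3
  sit sit: 3
  happy if: 3
  if if: 3
  … (10 more, each ≤ 2)

"if sit", 4 times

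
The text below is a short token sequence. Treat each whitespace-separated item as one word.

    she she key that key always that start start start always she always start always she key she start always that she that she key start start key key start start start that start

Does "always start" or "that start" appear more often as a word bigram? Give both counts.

"that start" (2 vs 1)

"always start": 1 occurrence
"that start": 2 occurrences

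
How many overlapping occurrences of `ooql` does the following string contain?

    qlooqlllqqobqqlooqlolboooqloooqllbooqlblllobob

Sliding a length-4 window over the 46 characters (43 positions):
  position 3–6: ooql
  position 16–19: ooql
  position 24–27: ooql
  position 29–32: ooql
  position 35–38: ooql

5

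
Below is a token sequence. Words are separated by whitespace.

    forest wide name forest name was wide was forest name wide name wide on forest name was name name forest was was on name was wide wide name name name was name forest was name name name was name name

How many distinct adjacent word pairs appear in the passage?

40 tokens → 39 bigram windows in total.
Repeated bigrams (each contributes count−1 duplicates):
  name name: 6
  name was: 5
  was name: 4
  forest name: 3
  name forest: 3
  wide name: 3
  forest was: 2
  name wide: 2
  … (1 more repeated)
21 duplicate windows → 39 − 21 = 18 distinct.

18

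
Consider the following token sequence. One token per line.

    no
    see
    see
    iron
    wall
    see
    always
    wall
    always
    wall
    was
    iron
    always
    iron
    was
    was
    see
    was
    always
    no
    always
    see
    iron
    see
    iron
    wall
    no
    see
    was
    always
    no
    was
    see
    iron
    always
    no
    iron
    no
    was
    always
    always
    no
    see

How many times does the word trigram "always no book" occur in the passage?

0

Scanning the 41 overlapping trigram windows for "always no book":
  (none found)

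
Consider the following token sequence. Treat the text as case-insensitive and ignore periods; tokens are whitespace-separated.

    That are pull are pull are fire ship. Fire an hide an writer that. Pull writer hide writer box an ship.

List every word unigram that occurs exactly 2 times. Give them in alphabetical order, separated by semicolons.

fire; hide; ship; that

Unigram counts meeting the condition (exactly 2 times):
  fire: 2
  hide: 2
  ship: 2
  that: 2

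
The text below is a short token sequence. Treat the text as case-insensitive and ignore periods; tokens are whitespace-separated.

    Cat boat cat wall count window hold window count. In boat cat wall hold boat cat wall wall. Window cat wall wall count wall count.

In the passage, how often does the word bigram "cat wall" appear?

4

Scanning the 24 overlapping bigram windows for "cat wall":
  position 3–4: cat wall
  position 12–13: cat wall
  position 16–17: cat wall
  position 20–21: cat wall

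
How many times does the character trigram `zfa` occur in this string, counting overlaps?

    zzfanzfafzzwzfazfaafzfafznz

5

Sliding a length-3 window over the 27 characters (25 positions):
  position 2–4: zfa
  position 6–8: zfa
  position 13–15: zfa
  position 16–18: zfa
  position 21–23: zfa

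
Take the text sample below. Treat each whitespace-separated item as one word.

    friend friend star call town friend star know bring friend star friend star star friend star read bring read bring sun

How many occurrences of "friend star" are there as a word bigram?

5

Scanning the 20 overlapping bigram windows for "friend star":
  position 2–3: friend star
  position 6–7: friend star
  position 10–11: friend star
  position 12–13: friend star
  position 15–16: friend star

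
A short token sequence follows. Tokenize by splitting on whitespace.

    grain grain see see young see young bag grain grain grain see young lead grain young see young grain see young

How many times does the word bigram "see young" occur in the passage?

5

Scanning the 20 overlapping bigram windows for "see young":
  position 4–5: see young
  position 6–7: see young
  position 12–13: see young
  position 17–18: see young
  position 20–21: see young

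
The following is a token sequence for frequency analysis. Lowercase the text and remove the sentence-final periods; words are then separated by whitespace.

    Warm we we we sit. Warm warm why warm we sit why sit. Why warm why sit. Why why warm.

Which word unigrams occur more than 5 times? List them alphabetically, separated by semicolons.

warm; why

Unigram counts meeting the condition (more than 5 times):
  warm: 6
  why: 6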